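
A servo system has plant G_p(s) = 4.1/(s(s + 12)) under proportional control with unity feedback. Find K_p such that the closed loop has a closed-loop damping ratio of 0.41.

Closed-loop characteristic equation: s² + 12s + K_p·4.1 = 0.
So ω_n = √(4.1K_p) and 2ζω_n = 12, giving ζ = 12/(2√(4.1K_p)).
Setting ζ = 0.41: √(4.1K_p) = 12/(2·0.41) = 14.63, so K_p = 214.2/4.1 = 52.2.

K_p = 52.2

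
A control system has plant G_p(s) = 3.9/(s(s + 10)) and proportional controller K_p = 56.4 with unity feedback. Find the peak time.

From 1 + K_pG_p(s) = 0: s² + 10s + 220 = 0 ⇒ ω_n = 14.83, ζ = 0.3371.
Damped frequency ω_d = ω_n√(1−ζ²) = 13.96 rad/s, so peak time T_p = π/ω_d = 0.225 s.

T_p = 0.225 s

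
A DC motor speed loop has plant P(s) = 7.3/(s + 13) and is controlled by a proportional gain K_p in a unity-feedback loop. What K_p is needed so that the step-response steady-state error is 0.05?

Steady-state error for a unit step on this type-0 loop is 1/(1 + K_p·P(0)).
P(0) = 0.5615. Require 1/(1 + K_p·0.5615) = 0.05, so 1 + 0.5615·K_p = 20.
K_p = (20 − 1)/0.5615 = 33.8.

K_p = 33.8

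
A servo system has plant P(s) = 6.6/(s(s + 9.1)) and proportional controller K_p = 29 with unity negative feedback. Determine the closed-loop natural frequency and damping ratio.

The closed-loop denominator is s(s+9.1) + 29·6.6 = s² + 9.1s + 191.4.
So ω_n² = 191.4 ⇒ ω_n = 13.83 rad/s, and ζ = 9.1/(2ω_n) = 0.329.

ω_n = 13.8 rad/s, ζ = 0.329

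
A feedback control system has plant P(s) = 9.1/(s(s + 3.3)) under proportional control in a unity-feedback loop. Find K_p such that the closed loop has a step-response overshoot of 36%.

From %OS = 100·exp(−πζ/√(1−ζ²)) = 36%, ζ = −ln(0.36)/√(π²+ln²(0.36)) = 0.3093.
Characteristic equation s² + 3.3s + 9.1K_p = 0 gives ζ = 3.3/(2√(9.1K_p)).
Setting ζ = 0.3093: √(9.1K_p) = 3.3/(2·0.3093) = 5.335, so K_p = 28.47/9.1 = 3.13.

K_p = 3.13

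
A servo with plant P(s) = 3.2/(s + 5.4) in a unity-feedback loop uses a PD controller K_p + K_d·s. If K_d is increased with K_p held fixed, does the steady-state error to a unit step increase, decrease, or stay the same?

K_d affects only the transient (the s-coefficient); the DC loop gain, and hence e_ss, depends only on K_p.

unchanged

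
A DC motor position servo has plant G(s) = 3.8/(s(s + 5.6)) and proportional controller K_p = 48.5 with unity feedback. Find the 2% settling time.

T_s ≈ 1.43 s

Closed-loop characteristic equation: s² + 5.6s + 184.3 = 0, so ω_n = 13.58 rad/s and ζ = 5.6/(2·13.58) = 0.2063.
2% settling time T_s ≈ 4/(ζω_n) = 4/2.8 = 1.43 s.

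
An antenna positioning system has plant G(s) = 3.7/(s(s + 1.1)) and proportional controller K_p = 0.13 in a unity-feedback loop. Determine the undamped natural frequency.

1 + K_p·G(s) = 0 gives s² + 1.1s + 0.481 = 0.
So ω_n² = 0.481 ⇒ ω_n = 0.6935 rad/s, and ζ = 1.1/(2ω_n) = 0.793.

ω_n = 0.694 rad/s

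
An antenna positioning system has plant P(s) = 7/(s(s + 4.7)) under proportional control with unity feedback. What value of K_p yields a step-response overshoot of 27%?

K_p = 5.33

From %OS = 100·exp(−πζ/√(1−ζ²)) = 27%, ζ = −ln(0.27)/√(π²+ln²(0.27)) = 0.3847.
Characteristic equation s² + 4.7s + 7K_p = 0 gives ζ = 4.7/(2√(7K_p)).
Setting ζ = 0.3847: √(7K_p) = 4.7/(2·0.3847) = 6.109, so K_p = 37.32/7 = 5.33.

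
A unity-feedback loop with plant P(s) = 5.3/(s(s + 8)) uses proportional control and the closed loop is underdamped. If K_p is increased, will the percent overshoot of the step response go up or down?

increase

Characteristic equation s² + 8s + K_p·5.3 = 0: raising K_p raises ω_n while 2ζω_n = 8 is fixed, so ζ falls and overshoot grows.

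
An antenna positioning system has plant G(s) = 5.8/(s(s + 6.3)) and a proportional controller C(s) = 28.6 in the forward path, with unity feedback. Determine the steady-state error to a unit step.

0

The open loop C(s)G(s) has a pole at the origin (type 1), so the static position error constant is infinite and e_ss = 1/(1+∞) = 0.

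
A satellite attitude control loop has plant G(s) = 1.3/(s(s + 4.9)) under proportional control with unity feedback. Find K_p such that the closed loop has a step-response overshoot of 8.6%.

From %OS = 100·exp(−πζ/√(1−ζ²)) = 8.6%, ζ = −ln(0.086)/√(π²+ln²(0.086)) = 0.6155.
Characteristic equation s² + 4.9s + 1.3K_p = 0 gives ζ = 4.9/(2√(1.3K_p)).
Setting ζ = 0.6155: √(1.3K_p) = 4.9/(2·0.6155) = 3.981, so K_p = 15.84/1.3 = 12.2.

K_p = 12.2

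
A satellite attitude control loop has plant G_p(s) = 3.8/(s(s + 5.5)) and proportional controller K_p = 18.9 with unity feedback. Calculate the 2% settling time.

Closed-loop characteristic equation: s² + 5.5s + 71.82 = 0, so ω_n = 8.475 rad/s and ζ = 5.5/(2·8.475) = 0.3245.
2% settling time T_s ≈ 4/(ζω_n) = 4/2.75 = 1.45 s.

T_s ≈ 1.45 s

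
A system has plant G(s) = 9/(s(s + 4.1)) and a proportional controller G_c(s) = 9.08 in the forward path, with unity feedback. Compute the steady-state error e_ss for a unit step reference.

The open loop G_c(s)G(s) has a pole at the origin (type 1), so the static position error constant is infinite and e_ss = 1/(1+∞) = 0.

0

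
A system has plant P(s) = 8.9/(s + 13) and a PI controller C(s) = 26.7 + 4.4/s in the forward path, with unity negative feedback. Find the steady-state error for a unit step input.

The open loop C(s)P(s) has a pole at the origin (type 1), so the static position error constant is infinite and e_ss = 1/(1+∞) = 0.

0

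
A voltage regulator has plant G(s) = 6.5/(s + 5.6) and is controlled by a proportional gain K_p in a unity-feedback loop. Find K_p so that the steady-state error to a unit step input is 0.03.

For a type-0 loop with proportional control, e_ss = 1/(1 + K_p·G(0)).
G(0) = 1.161. Require 1/(1 + K_p·1.161) = 0.03, so 1 + 1.161·K_p = 33.33.
K_p = (33.33 − 1)/1.161 = 27.9.

K_p = 27.9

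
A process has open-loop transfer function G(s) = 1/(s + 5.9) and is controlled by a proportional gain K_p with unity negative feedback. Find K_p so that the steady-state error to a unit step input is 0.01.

K_p = 584

Steady-state error for a unit step on this type-0 loop is 1/(1 + K_p·G(0)).
G(0) = 0.1695. Require 1/(1 + K_p·0.1695) = 0.01, so 1 + 0.1695·K_p = 100.
K_p = (100 − 1)/0.1695 = 584.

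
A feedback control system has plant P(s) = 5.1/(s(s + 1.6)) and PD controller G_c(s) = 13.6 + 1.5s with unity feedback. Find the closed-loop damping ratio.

ζ = 0.555

Forward path: (13.6 + 1.5s)·5.1/(s(s+1.6)). The closed-loop characteristic equation is s² + (1.6 + 5.1·1.5)s + 5.1·13.6 = 0.
That is s² + 9.25s + 69.36 = 0, so ω_n = 8.328 rad/s and ζ = 9.25/(2·8.328) = 0.5553.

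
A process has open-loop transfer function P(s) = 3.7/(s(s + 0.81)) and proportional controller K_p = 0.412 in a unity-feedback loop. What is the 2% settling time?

T_s ≈ 9.88 s

From 1 + K_pP(s) = 0: s² + 0.81s + 1.524 = 0 ⇒ ω_n = 1.235, ζ = 0.328.
2% settling time T_s ≈ 4/(ζω_n) = 4/0.405 = 9.88 s.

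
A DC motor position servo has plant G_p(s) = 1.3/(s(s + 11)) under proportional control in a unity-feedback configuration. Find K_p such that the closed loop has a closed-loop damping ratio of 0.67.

Closed-loop characteristic equation: s² + 11s + K_p·1.3 = 0.
So ω_n = √(1.3K_p) and 2ζω_n = 11, giving ζ = 11/(2√(1.3K_p)).
Setting ζ = 0.67: √(1.3K_p) = 11/(2·0.67) = 8.209, so K_p = 67.39/1.3 = 51.8.

K_p = 51.8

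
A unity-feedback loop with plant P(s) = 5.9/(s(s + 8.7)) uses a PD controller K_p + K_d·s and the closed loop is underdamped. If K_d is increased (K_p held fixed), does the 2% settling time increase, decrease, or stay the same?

decrease

Characteristic equation s² + (8.7 + 5.9K_d)s + 5.9K_p = 0: raising K_d increases ζω_n = (8.7+5.9K_d)/2 while the loop stays underdamped, so T_s ≈ 4/(ζω_n) decreases.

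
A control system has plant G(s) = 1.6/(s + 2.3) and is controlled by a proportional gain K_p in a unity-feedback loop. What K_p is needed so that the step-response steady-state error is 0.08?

K_p = 16.5

The loop is type 0, so e_ss(step) = 1/(1 + K_pos) with K_pos = K_p·G(0).
G(0) = 0.6957. Require 1/(1 + K_p·0.6957) = 0.08, so 1 + 0.6957·K_p = 12.5.
K_p = (12.5 − 1)/0.6957 = 16.5.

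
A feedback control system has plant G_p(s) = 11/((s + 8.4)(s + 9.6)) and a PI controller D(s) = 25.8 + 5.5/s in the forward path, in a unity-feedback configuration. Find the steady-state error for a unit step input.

0

The open loop D(s)G_p(s) has a pole at the origin (type 1), so the static position error constant is infinite and e_ss = 1/(1+∞) = 0.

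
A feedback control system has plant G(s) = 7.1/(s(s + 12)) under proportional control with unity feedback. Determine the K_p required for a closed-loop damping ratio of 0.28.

K_p = 64.7

Closed-loop characteristic equation: s² + 12s + K_p·7.1 = 0.
So ω_n = √(7.1K_p) and 2ζω_n = 12, giving ζ = 12/(2√(7.1K_p)).
Setting ζ = 0.28: √(7.1K_p) = 12/(2·0.28) = 21.43, so K_p = 459.2/7.1 = 64.7.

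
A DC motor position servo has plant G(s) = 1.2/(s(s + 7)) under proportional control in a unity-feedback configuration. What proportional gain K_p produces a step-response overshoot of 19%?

K_p = 46.7

From %OS = 100·exp(−πζ/√(1−ζ²)) = 19%, ζ = −ln(0.19)/√(π²+ln²(0.19)) = 0.4673.
Characteristic equation s² + 7s + 1.2K_p = 0 gives ζ = 7/(2√(1.2K_p)).
Setting ζ = 0.4673: √(1.2K_p) = 7/(2·0.4673) = 7.489, so K_p = 56.09/1.2 = 46.7.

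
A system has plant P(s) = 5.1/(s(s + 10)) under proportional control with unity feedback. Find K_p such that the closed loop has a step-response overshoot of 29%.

From %OS = 100·exp(−πζ/√(1−ζ²)) = 29%, ζ = −ln(0.29)/√(π²+ln²(0.29)) = 0.3666.
Characteristic equation s² + 10s + 5.1K_p = 0 gives ζ = 10/(2√(5.1K_p)).
Setting ζ = 0.3666: √(5.1K_p) = 10/(2·0.3666) = 13.64, so K_p = 186/5.1 = 36.5.

K_p = 36.5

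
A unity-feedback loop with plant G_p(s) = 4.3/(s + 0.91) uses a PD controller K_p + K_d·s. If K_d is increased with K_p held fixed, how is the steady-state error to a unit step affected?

unchanged

K_d affects only the transient (the s-coefficient); the DC loop gain, and hence e_ss, depends only on K_p.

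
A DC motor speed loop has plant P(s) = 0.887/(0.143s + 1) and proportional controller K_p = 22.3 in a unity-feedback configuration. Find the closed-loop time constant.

Closed loop: T(s) = K_p·P/(1+K_p·P) = 19.78/(0.143s + 1 + 19.78), with pole at s = −(1 + 19.78)/0.143 = −145.3.
Closed-loop time constant τ = 1/145.3 = 0.00688 s.

τ = 0.00688 s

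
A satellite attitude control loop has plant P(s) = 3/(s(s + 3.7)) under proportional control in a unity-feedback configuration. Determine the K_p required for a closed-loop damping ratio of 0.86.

K_p = 1.54

Closed-loop characteristic equation: s² + 3.7s + K_p·3 = 0.
So ω_n = √(3K_p) and 2ζω_n = 3.7, giving ζ = 3.7/(2√(3K_p)).
Setting ζ = 0.86: √(3K_p) = 3.7/(2·0.86) = 2.151, so K_p = 4.628/3 = 1.54.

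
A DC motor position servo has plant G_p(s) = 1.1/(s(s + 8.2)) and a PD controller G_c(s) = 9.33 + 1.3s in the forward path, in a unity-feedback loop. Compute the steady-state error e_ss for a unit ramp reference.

The loop has one pole at the origin (type 1). Velocity error constant K_v = lim_{s→0} s·G_c(s)G_p(s) = 9.33·1.1/8.2 = 1.252.
Steady-state error to a unit ramp: e_ss = 1/K_v = 0.799.

0.799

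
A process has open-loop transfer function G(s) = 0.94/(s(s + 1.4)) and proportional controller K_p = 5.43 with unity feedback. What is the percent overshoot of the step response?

Closed-loop characteristic equation: s² + 1.4s + 5.104 = 0, so ω_n = 2.259 rad/s and ζ = 1.4/(2·2.259) = 0.3098.
%OS = 100·exp(−πζ/√(1−ζ²)) = 100·exp(−π·0.3098/√0.904) = 35.9%.

35.9%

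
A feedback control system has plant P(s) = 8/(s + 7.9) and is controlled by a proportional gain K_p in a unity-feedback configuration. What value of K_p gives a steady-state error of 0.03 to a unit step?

The loop is type 0, so e_ss(step) = 1/(1 + K_pos) with K_pos = K_p·P(0).
P(0) = 1.013. Require 1/(1 + K_p·1.013) = 0.03, so 1 + 1.013·K_p = 33.33.
K_p = (33.33 − 1)/1.013 = 31.9.

K_p = 31.9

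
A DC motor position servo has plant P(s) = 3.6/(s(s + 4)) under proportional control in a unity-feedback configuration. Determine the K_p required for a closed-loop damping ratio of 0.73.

Closed-loop characteristic equation: s² + 4s + K_p·3.6 = 0.
So ω_n = √(3.6K_p) and 2ζω_n = 4, giving ζ = 4/(2√(3.6K_p)).
Setting ζ = 0.73: √(3.6K_p) = 4/(2·0.73) = 2.74, so K_p = 7.506/3.6 = 2.09.

K_p = 2.09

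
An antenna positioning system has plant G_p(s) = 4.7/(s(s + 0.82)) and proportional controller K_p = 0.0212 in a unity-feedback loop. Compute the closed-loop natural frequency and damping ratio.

ω_n = 0.316 rad/s, ζ = 1.3

With unity feedback the closed-loop characteristic equation is s² + 0.82s + 0.0212·4.7 = s² + 0.82s + 0.09964 = 0.
So ω_n² = 0.09964 ⇒ ω_n = 0.3157 rad/s, and ζ = 0.82/(2ω_n) = 1.3.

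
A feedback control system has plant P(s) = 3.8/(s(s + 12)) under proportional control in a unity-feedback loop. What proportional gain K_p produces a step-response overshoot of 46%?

From %OS = 100·exp(−πζ/√(1−ζ²)) = 46%, ζ = −ln(0.46)/√(π²+ln²(0.46)) = 0.24.
Characteristic equation s² + 12s + 3.8K_p = 0 gives ζ = 12/(2√(3.8K_p)).
Setting ζ = 0.24: √(3.8K_p) = 12/(2·0.24) = 25, so K_p = 625.2/3.8 = 165.

K_p = 165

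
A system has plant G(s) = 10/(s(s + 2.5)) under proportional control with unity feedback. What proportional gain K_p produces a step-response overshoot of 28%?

K_p = 1.11

From %OS = 100·exp(−πζ/√(1−ζ²)) = 28%, ζ = −ln(0.28)/√(π²+ln²(0.28)) = 0.3755.
Characteristic equation s² + 2.5s + 10K_p = 0 gives ζ = 2.5/(2√(10K_p)).
Setting ζ = 0.3755: √(10K_p) = 2.5/(2·0.3755) = 3.329, so K_p = 11.08/10 = 1.11.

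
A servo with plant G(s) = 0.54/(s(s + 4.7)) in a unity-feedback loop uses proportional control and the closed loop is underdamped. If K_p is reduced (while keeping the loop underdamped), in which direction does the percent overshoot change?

decrease

ζ = 4.7/(2√(0.54K_p)) rises as K_p falls; higher damping means less overshoot.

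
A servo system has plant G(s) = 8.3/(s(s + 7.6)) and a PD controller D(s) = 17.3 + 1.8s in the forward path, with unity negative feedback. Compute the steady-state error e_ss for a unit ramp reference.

The loop has one pole at the origin (type 1). Velocity error constant K_v = lim_{s→0} s·D(s)G(s) = 17.3·8.3/7.6 = 18.89.
Steady-state error to a unit ramp: e_ss = 1/K_v = 0.0529.

0.0529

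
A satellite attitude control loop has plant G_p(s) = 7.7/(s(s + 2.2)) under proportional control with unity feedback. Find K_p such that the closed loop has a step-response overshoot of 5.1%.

K_p = 0.332

From %OS = 100·exp(−πζ/√(1−ζ²)) = 5.1%, ζ = −ln(0.051)/√(π²+ln²(0.051)) = 0.6877.
Characteristic equation s² + 2.2s + 7.7K_p = 0 gives ζ = 2.2/(2√(7.7K_p)).
Setting ζ = 0.6877: √(7.7K_p) = 2.2/(2·0.6877) = 1.6, so K_p = 2.558/7.7 = 0.332.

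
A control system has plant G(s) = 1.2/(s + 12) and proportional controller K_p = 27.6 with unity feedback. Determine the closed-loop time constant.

τ = 0.0222 s

Closed-loop transfer function: T(s) = K_p·G(s)/(1 + K_p·G(s)) = 33.12/(s + 12 + 33.12) = 33.12/(s + 45.12).
Time constant τ = 1/45.12 = 0.0222 s.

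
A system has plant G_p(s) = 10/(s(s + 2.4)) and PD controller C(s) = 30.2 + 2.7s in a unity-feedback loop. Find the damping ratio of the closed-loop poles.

Forward path: (30.2 + 2.7s)·10/(s(s+2.4)). The closed-loop characteristic equation is s² + (2.4 + 10·2.7)s + 10·30.2 = 0.
That is s² + 29.4s + 302 = 0, so ω_n = 17.38 rad/s and ζ = 29.4/(2·17.38) = 0.8459.

ζ = 0.846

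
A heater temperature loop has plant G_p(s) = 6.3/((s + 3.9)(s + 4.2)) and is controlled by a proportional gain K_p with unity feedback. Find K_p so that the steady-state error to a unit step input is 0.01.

K_p = 257

The loop is type 0, so e_ss(step) = 1/(1 + K_pos) with K_pos = K_p·G_p(0).
G_p(0) = 0.3846. Require 1/(1 + K_p·0.3846) = 0.01, so 1 + 0.3846·K_p = 100.
K_p = (100 − 1)/0.3846 = 257.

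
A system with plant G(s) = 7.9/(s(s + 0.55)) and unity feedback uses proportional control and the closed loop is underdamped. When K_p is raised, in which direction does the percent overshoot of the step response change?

increase

ζ = 0.55/(2√(7.9K_p)) decreases as K_p grows; lower damping means more overshoot.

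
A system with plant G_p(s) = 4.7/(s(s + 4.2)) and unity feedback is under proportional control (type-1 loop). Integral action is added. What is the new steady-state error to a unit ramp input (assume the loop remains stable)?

0

The integrator raises the loop to type 2, so K_v → ∞ and e_ss to a ramp is zero.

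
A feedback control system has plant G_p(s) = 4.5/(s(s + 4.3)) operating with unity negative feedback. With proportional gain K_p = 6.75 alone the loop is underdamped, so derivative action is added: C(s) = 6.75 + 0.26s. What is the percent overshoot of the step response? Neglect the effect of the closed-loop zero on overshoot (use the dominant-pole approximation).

Forward path: (6.75 + 0.26s)·4.5/(s(s+4.3)). The closed-loop characteristic equation is s² + (4.3 + 4.5·0.26)s + 4.5·6.75 = 0.
That is s² + 5.47s + 30.38 = 0, so ω_n = 5.511 rad/s and ζ = 5.47/(2·5.511) = 0.4962.
%OS = 100·exp(−πζ/√(1−ζ²)) = 16.6%.

16.6%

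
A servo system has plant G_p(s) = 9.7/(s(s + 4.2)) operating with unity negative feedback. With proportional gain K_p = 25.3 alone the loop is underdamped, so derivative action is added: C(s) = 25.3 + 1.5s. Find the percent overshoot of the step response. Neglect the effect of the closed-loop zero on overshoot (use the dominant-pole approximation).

9.57%

Forward path: (25.3 + 1.5s)·9.7/(s(s+4.2)). The closed-loop characteristic equation is s² + (4.2 + 9.7·1.5)s + 9.7·25.3 = 0.
That is s² + 18.75s + 245.4 = 0, so ω_n = 15.67 rad/s and ζ = 18.75/(2·15.67) = 0.5984.
%OS = 100·exp(−πζ/√(1−ζ²)) = 9.57%.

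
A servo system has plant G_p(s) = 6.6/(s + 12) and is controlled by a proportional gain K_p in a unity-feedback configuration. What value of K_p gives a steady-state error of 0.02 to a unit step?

Steady-state error for a unit step on this type-0 loop is 1/(1 + K_p·G_p(0)).
G_p(0) = 0.55. Require 1/(1 + K_p·0.55) = 0.02, so 1 + 0.55·K_p = 50.
K_p = (50 − 1)/0.55 = 89.1.

K_p = 89.1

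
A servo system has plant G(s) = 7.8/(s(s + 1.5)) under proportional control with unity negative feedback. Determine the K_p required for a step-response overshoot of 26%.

From %OS = 100·exp(−πζ/√(1−ζ²)) = 26%, ζ = −ln(0.26)/√(π²+ln²(0.26)) = 0.3941.
Characteristic equation s² + 1.5s + 7.8K_p = 0 gives ζ = 1.5/(2√(7.8K_p)).
Setting ζ = 0.3941: √(7.8K_p) = 1.5/(2·0.3941) = 1.903, so K_p = 3.622/7.8 = 0.464.

K_p = 0.464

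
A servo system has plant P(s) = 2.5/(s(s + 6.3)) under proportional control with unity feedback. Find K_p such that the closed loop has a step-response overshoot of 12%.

From %OS = 100·exp(−πζ/√(1−ζ²)) = 12%, ζ = −ln(0.12)/√(π²+ln²(0.12)) = 0.5594.
Characteristic equation s² + 6.3s + 2.5K_p = 0 gives ζ = 6.3/(2√(2.5K_p)).
Setting ζ = 0.5594: √(2.5K_p) = 6.3/(2·0.5594) = 5.631, so K_p = 31.71/2.5 = 12.7.

K_p = 12.7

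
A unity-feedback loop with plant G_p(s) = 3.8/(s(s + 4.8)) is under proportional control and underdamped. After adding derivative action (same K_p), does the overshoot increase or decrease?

decrease

The derivative term adds K·K_d to the s-coefficient of the characteristic equation, raising 2ζω_n while ω_n is unchanged; ζ increases, so overshoot decreases.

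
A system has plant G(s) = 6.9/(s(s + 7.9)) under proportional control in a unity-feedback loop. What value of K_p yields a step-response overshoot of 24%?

K_p = 13.2

From %OS = 100·exp(−πζ/√(1−ζ²)) = 24%, ζ = −ln(0.24)/√(π²+ln²(0.24)) = 0.4136.
Characteristic equation s² + 7.9s + 6.9K_p = 0 gives ζ = 7.9/(2√(6.9K_p)).
Setting ζ = 0.4136: √(6.9K_p) = 7.9/(2·0.4136) = 9.55, so K_p = 91.21/6.9 = 13.2.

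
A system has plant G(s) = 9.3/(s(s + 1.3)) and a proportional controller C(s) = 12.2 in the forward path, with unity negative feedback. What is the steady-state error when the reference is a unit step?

0

The open loop C(s)G(s) has a pole at the origin (type 1), so the static position error constant is infinite and e_ss = 1/(1+∞) = 0.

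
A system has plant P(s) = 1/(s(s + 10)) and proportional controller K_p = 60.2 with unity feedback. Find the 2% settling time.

Closed-loop characteristic equation: s² + 10s + 60.2 = 0, so ω_n = 7.759 rad/s and ζ = 10/(2·7.759) = 0.6444.
2% settling time T_s ≈ 4/(ζω_n) = 4/5 = 0.8 s.

T_s ≈ 0.8 s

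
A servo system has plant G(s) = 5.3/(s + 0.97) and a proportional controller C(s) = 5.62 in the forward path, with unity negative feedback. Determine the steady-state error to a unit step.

The loop is type 0. Static position error constant K_pos = C(0)·G(0) = 5.62·5.464 = 30.71.
Steady-state error to a unit step: e_ss = 1/(1+K_pos) = 1/31.71 = 0.0315.

0.0315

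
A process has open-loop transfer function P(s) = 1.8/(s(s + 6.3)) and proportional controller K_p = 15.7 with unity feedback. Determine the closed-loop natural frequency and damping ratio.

1 + K_p·P(s) = 0 gives s² + 6.3s + 28.26 = 0.
So ω_n² = 28.26 ⇒ ω_n = 5.316 rad/s, and ζ = 6.3/(2ω_n) = 0.593.

ω_n = 5.32 rad/s, ζ = 0.593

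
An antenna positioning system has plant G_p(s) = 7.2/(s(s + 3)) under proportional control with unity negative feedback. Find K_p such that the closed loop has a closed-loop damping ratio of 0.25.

Closed-loop characteristic equation: s² + 3s + K_p·7.2 = 0.
So ω_n = √(7.2K_p) and 2ζω_n = 3, giving ζ = 3/(2√(7.2K_p)).
Setting ζ = 0.25: √(7.2K_p) = 3/(2·0.25) = 6, so K_p = 36/7.2 = 5.

K_p = 5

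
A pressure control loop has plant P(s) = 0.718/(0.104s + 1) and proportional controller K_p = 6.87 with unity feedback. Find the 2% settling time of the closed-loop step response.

Closed loop: T(s) = K_p·P/(1+K_p·P) = 4.933/(0.104s + 1 + 4.933), with pole at s = −(1 + 4.933)/0.104 = −57.04.
τ = 1/57.04 = 0.01753 s, so 2% settling time ≈ 4τ = 0.0701 s.

T_s ≈ 0.0701 s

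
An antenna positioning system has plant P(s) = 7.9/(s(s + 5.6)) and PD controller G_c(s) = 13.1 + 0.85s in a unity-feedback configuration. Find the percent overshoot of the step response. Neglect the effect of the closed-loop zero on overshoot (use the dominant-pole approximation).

9.17%

Forward path: (13.1 + 0.85s)·7.9/(s(s+5.6)). The closed-loop characteristic equation is s² + (5.6 + 7.9·0.85)s + 7.9·13.1 = 0.
That is s² + 12.31s + 103.5 = 0, so ω_n = 10.17 rad/s and ζ = 12.31/(2·10.17) = 0.6053.
%OS = 100·exp(−πζ/√(1−ζ²)) = 9.17%.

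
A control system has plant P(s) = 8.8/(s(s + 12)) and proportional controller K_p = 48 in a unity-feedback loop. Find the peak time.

The closed-loop denominator s² + 12s + 422.4 gives ω_n = √422.4 = 20.55 and ζ = 12/(2ω_n) = 0.2919.
Damped frequency ω_d = ω_n√(1−ζ²) = 19.66 rad/s, so peak time T_p = π/ω_d = 0.16 s.

T_p = 0.16 s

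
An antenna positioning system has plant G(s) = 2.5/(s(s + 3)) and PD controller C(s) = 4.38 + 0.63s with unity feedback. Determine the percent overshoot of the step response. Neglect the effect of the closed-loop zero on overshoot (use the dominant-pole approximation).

Forward path: (4.38 + 0.63s)·2.5/(s(s+3)). The closed-loop characteristic equation is s² + (3 + 2.5·0.63)s + 2.5·4.38 = 0.
That is s² + 4.575s + 10.95 = 0, so ω_n = 3.309 rad/s and ζ = 4.575/(2·3.309) = 0.6913.
%OS = 100·exp(−πζ/√(1−ζ²)) = 4.95%.

4.95%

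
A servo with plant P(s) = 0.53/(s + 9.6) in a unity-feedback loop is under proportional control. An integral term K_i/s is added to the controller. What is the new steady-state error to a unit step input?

Adding integral action puts a pole at s = 0 in the forward path, raising the system type to 1; a type-1 loop has zero steady-state error to a step.

0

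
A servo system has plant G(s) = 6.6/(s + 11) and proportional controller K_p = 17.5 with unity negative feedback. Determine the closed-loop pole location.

Closed-loop transfer function: T(s) = K_p·G(s)/(1 + K_p·G(s)) = 115.5/(s + 11 + 115.5) = 115.5/(s + 126.5).
The closed-loop pole is at s = −126.5.

s = -126.5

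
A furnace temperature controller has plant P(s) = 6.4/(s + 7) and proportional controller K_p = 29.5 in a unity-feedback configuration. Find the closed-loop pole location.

s = -195.8

Closed-loop transfer function: T(s) = K_p·P(s)/(1 + K_p·P(s)) = 188.8/(s + 7 + 188.8) = 188.8/(s + 195.8).
The closed-loop pole is at s = −195.8.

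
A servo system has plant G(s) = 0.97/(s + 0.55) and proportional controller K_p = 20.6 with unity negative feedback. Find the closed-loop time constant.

τ = 0.0487 s

Closed-loop transfer function: T(s) = K_p·G(s)/(1 + K_p·G(s)) = 19.98/(s + 0.55 + 19.98) = 19.98/(s + 20.53).
Time constant τ = 1/20.53 = 0.0487 s.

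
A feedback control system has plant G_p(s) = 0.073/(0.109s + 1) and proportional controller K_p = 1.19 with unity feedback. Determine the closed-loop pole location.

Closed loop: T(s) = K_p·G_p/(1+K_p·G_p) = 0.08687/(0.109s + 1 + 0.08687), with pole at s = −(1 + 0.08687)/0.109 = −9.971.

s = -9.971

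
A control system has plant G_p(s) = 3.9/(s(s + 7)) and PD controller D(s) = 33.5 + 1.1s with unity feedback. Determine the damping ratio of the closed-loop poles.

Forward path: (33.5 + 1.1s)·3.9/(s(s+7)). The closed-loop characteristic equation is s² + (7 + 3.9·1.1)s + 3.9·33.5 = 0.
That is s² + 11.29s + 130.7 = 0, so ω_n = 11.43 rad/s and ζ = 11.29/(2·11.43) = 0.4939.

ζ = 0.494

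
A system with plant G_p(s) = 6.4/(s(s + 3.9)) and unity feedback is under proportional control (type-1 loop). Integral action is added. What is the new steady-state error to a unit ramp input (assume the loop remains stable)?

The integrator raises the loop to type 2, so K_v → ∞ and e_ss to a ramp is zero.

0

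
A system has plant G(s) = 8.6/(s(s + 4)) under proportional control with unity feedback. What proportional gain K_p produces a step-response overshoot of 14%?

K_p = 1.65

From %OS = 100·exp(−πζ/√(1−ζ²)) = 14%, ζ = −ln(0.14)/√(π²+ln²(0.14)) = 0.5305.
Characteristic equation s² + 4s + 8.6K_p = 0 gives ζ = 4/(2√(8.6K_p)).
Setting ζ = 0.5305: √(8.6K_p) = 4/(2·0.5305) = 3.77, so K_p = 14.21/8.6 = 1.65.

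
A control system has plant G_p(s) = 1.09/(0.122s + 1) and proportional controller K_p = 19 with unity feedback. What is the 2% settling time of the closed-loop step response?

T_s ≈ 0.0225 s

Closed loop: T(s) = K_p·G_p/(1+K_p·G_p) = 20.71/(0.122s + 1 + 20.71), with pole at s = −(1 + 20.71)/0.122 = −178.
τ = 1/178 = 0.00562 s, so 2% settling time ≈ 4τ = 0.0225 s.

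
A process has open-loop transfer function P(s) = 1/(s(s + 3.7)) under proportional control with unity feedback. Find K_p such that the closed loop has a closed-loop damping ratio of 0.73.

Closed-loop characteristic equation: s² + 3.7s + K_p·1 = 0.
So ω_n = √(1K_p) and 2ζω_n = 3.7, giving ζ = 3.7/(2√(1K_p)).
Setting ζ = 0.73: √(1K_p) = 3.7/(2·0.73) = 2.534, so K_p = 6.422/1 = 6.42.

K_p = 6.42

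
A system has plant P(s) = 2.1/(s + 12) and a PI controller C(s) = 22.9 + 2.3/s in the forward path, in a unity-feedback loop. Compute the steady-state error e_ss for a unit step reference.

The open loop C(s)P(s) has a pole at the origin (type 1), so the static position error constant is infinite and e_ss = 1/(1+∞) = 0.

0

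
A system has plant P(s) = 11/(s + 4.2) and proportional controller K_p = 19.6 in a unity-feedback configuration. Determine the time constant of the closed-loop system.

Closed-loop transfer function: T(s) = K_p·P(s)/(1 + K_p·P(s)) = 215.6/(s + 4.2 + 215.6) = 215.6/(s + 219.8).
Time constant τ = 1/219.8 = 0.00455 s.

τ = 0.00455 s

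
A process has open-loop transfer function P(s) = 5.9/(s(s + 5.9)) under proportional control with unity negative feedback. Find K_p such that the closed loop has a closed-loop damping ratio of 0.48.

Closed-loop characteristic equation: s² + 5.9s + K_p·5.9 = 0.
So ω_n = √(5.9K_p) and 2ζω_n = 5.9, giving ζ = 5.9/(2√(5.9K_p)).
Setting ζ = 0.48: √(5.9K_p) = 5.9/(2·0.48) = 6.146, so K_p = 37.77/5.9 = 6.4.

K_p = 6.4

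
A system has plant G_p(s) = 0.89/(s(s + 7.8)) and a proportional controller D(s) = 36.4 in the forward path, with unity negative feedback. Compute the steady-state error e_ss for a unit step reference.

0

The open loop D(s)G_p(s) has a pole at the origin (type 1), so the static position error constant is infinite and e_ss = 1/(1+∞) = 0.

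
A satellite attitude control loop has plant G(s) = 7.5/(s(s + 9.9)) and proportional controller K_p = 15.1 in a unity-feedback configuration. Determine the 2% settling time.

Closed-loop characteristic equation: s² + 9.9s + 113.2 = 0, so ω_n = 10.64 rad/s and ζ = 9.9/(2·10.64) = 0.4651.
2% settling time T_s ≈ 4/(ζω_n) = 4/4.95 = 0.808 s.

T_s ≈ 0.808 s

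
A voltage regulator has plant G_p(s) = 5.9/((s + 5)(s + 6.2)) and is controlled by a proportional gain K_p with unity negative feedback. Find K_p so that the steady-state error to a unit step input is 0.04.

Steady-state error for a unit step on this type-0 loop is 1/(1 + K_p·G_p(0)).
G_p(0) = 0.1903. Require 1/(1 + K_p·0.1903) = 0.04, so 1 + 0.1903·K_p = 25.
K_p = (25 − 1)/0.1903 = 126.

K_p = 126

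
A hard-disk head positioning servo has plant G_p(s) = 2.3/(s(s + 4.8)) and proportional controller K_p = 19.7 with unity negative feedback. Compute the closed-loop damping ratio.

1 + K_p·G_p(s) = 0 gives s² + 4.8s + 45.31 = 0.
So ω_n² = 45.31 ⇒ ω_n = 6.731 rad/s, and ζ = 4.8/(2ω_n) = 0.357.

ζ = 0.357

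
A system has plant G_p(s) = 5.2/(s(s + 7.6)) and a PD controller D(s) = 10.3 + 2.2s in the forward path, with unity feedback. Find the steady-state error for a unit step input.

The open loop D(s)G_p(s) has a pole at the origin (type 1), so the static position error constant is infinite and e_ss = 1/(1+∞) = 0.

0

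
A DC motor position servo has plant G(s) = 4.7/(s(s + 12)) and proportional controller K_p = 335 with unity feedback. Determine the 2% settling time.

T_s ≈ 0.667 s

The closed-loop denominator s² + 12s + 1574 gives ω_n = √1574 = 39.68 and ζ = 12/(2ω_n) = 0.1512.
2% settling time T_s ≈ 4/(ζω_n) = 4/6 = 0.667 s.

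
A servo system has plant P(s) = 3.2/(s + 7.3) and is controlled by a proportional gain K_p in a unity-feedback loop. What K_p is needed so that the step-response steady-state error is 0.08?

K_p = 26.2

The loop is type 0, so e_ss(step) = 1/(1 + K_pos) with K_pos = K_p·P(0).
P(0) = 0.4384. Require 1/(1 + K_p·0.4384) = 0.08, so 1 + 0.4384·K_p = 12.5.
K_p = (12.5 − 1)/0.4384 = 26.2.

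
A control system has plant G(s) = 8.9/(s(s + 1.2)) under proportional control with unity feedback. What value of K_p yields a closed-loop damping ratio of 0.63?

Closed-loop characteristic equation: s² + 1.2s + K_p·8.9 = 0.
So ω_n = √(8.9K_p) and 2ζω_n = 1.2, giving ζ = 1.2/(2√(8.9K_p)).
Setting ζ = 0.63: √(8.9K_p) = 1.2/(2·0.63) = 0.9524, so K_p = 0.907/8.9 = 0.102.

K_p = 0.102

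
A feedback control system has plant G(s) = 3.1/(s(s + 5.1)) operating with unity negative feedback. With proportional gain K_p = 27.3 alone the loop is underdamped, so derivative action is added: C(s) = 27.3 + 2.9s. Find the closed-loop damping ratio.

Forward path: (27.3 + 2.9s)·3.1/(s(s+5.1)). The closed-loop characteristic equation is s² + (5.1 + 3.1·2.9)s + 3.1·27.3 = 0.
That is s² + 14.09s + 84.63 = 0, so ω_n = 9.199 rad/s and ζ = 14.09/(2·9.199) = 0.7658.

ζ = 0.766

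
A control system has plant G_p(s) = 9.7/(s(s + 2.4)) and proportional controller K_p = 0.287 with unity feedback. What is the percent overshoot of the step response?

From 1 + K_pG_p(s) = 0: s² + 2.4s + 2.784 = 0 ⇒ ω_n = 1.669, ζ = 0.7192.
%OS = 100·exp(−πζ/√(1−ζ²)) = 100·exp(−π·0.7192/√0.4827) = 3.87%.

3.87%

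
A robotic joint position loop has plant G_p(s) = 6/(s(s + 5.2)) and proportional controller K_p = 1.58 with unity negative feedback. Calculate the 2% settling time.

The closed-loop denominator s² + 5.2s + 9.48 gives ω_n = √9.48 = 3.079 and ζ = 5.2/(2ω_n) = 0.8444.
2% settling time T_s ≈ 4/(ζω_n) = 4/2.6 = 1.54 s.

T_s ≈ 1.54 s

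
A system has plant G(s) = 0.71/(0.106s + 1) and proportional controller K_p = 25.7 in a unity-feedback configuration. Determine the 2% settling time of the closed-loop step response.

T_s ≈ 0.022 s

Closed loop: T(s) = K_p·G/(1+K_p·G) = 18.25/(0.106s + 1 + 18.25), with pole at s = −(1 + 18.25)/0.106 = −181.6.
τ = 1/181.6 = 0.005507 s, so 2% settling time ≈ 4τ = 0.022 s.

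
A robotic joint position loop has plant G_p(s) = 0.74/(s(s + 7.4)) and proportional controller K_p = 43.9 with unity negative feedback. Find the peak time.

T_p = 0.725 s

From 1 + K_pG_p(s) = 0: s² + 7.4s + 32.49 = 0 ⇒ ω_n = 5.7, ζ = 0.6492.
Damped frequency ω_d = ω_n√(1−ζ²) = 4.335 rad/s, so peak time T_p = π/ω_d = 0.725 s.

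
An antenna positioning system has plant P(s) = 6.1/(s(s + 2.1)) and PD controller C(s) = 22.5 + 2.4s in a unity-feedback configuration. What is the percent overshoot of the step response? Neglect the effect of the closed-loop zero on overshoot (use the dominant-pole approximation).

Forward path: (22.5 + 2.4s)·6.1/(s(s+2.1)). The closed-loop characteristic equation is s² + (2.1 + 6.1·2.4)s + 6.1·22.5 = 0.
That is s² + 16.74s + 137.2 = 0, so ω_n = 11.72 rad/s and ζ = 16.74/(2·11.72) = 0.7144.
%OS = 100·exp(−πζ/√(1−ζ²)) = 4.04%.

4.04%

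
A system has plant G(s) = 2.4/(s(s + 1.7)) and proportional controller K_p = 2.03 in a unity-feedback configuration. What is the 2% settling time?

Closed-loop characteristic equation: s² + 1.7s + 4.872 = 0, so ω_n = 2.207 rad/s and ζ = 1.7/(2·2.207) = 0.3851.
2% settling time T_s ≈ 4/(ζω_n) = 4/0.85 = 4.71 s.

T_s ≈ 4.71 s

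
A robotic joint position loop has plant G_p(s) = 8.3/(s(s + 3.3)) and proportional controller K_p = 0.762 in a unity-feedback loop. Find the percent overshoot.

The closed-loop denominator s² + 3.3s + 6.325 gives ω_n = √6.325 = 2.515 and ζ = 3.3/(2ω_n) = 0.6561.
%OS = 100·exp(−πζ/√(1−ζ²)) = 100·exp(−π·0.6561/√0.5695) = 6.51%.

6.51%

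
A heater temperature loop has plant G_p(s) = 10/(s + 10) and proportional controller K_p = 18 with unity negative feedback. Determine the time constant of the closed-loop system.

τ = 0.00526 s

Closed-loop transfer function: T(s) = K_p·G_p(s)/(1 + K_p·G_p(s)) = 180/(s + 10 + 180) = 180/(s + 190).
Time constant τ = 1/190 = 0.00526 s.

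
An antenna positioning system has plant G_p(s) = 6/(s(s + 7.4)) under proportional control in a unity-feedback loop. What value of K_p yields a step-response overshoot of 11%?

K_p = 6.9

From %OS = 100·exp(−πζ/√(1−ζ²)) = 11%, ζ = −ln(0.11)/√(π²+ln²(0.11)) = 0.5749.
Characteristic equation s² + 7.4s + 6K_p = 0 gives ζ = 7.4/(2√(6K_p)).
Setting ζ = 0.5749: √(6K_p) = 7.4/(2·0.5749) = 6.436, so K_p = 41.42/6 = 6.9.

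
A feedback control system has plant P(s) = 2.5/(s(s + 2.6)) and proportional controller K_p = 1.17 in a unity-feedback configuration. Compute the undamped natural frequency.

ω_n = 1.71 rad/s

1 + K_p·P(s) = 0 gives s² + 2.6s + 2.925 = 0.
Matching s² + 2ζω_n s + ω_n²: ω_n = √2.925 = 1.71 rad/s and 2ζω_n = 2.6, so ζ = 2.6/(2·1.71) = 0.76.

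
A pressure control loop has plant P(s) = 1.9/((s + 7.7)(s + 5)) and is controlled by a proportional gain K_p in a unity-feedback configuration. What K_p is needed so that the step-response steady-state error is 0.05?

For a type-0 loop with proportional control, e_ss = 1/(1 + K_p·P(0)).
P(0) = 0.04935. Require 1/(1 + K_p·0.04935) = 0.05, so 1 + 0.04935·K_p = 20.
K_p = (20 − 1)/0.04935 = 385.

K_p = 385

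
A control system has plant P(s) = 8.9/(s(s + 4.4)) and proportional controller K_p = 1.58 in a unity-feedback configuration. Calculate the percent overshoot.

10.3%

Closed-loop characteristic equation: s² + 4.4s + 14.06 = 0, so ω_n = 3.75 rad/s and ζ = 4.4/(2·3.75) = 0.5867.
%OS = 100·exp(−πζ/√(1−ζ²)) = 100·exp(−π·0.5867/√0.6558) = 10.3%.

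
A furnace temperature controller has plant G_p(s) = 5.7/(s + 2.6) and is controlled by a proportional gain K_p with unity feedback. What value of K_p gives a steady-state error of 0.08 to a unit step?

K_p = 5.25

The loop is type 0, so e_ss(step) = 1/(1 + K_pos) with K_pos = K_p·G_p(0).
G_p(0) = 2.192. Require 1/(1 + K_p·2.192) = 0.08, so 1 + 2.192·K_p = 12.5.
K_p = (12.5 − 1)/2.192 = 5.25.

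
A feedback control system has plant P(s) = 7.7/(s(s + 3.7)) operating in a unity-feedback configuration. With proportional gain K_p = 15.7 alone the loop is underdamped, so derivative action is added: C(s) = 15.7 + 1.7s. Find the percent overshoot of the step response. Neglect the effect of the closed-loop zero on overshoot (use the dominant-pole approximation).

2.44%

Forward path: (15.7 + 1.7s)·7.7/(s(s+3.7)). The closed-loop characteristic equation is s² + (3.7 + 7.7·1.7)s + 7.7·15.7 = 0.
That is s² + 16.79s + 120.9 = 0, so ω_n = 10.99 rad/s and ζ = 16.79/(2·10.99) = 0.7635.
%OS = 100·exp(−πζ/√(1−ζ²)) = 2.44%.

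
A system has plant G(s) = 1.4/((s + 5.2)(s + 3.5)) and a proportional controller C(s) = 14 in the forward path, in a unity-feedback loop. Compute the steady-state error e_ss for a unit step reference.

0.481

The loop is type 0. Static position error constant K_pos = C(0)·G(0) = 14·0.07692 = 1.077.
Steady-state error to a unit step: e_ss = 1/(1+K_pos) = 1/2.077 = 0.481.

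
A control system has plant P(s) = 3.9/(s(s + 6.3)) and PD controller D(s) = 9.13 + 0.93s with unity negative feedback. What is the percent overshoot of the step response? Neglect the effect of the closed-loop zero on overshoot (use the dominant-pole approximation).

0.902%

Forward path: (9.13 + 0.93s)·3.9/(s(s+6.3)). The closed-loop characteristic equation is s² + (6.3 + 3.9·0.93)s + 3.9·9.13 = 0.
That is s² + 9.927s + 35.61 = 0, so ω_n = 5.967 rad/s and ζ = 9.927/(2·5.967) = 0.8318.
%OS = 100·exp(−πζ/√(1−ζ²)) = 0.902%.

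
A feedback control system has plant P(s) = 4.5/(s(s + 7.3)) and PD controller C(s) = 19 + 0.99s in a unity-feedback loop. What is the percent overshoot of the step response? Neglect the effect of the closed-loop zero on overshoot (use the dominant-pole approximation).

7.53%

Forward path: (19 + 0.99s)·4.5/(s(s+7.3)). The closed-loop characteristic equation is s² + (7.3 + 4.5·0.99)s + 4.5·19 = 0.
That is s² + 11.75s + 85.5 = 0, so ω_n = 9.247 rad/s and ζ = 11.75/(2·9.247) = 0.6356.
%OS = 100·exp(−πζ/√(1−ζ²)) = 7.53%.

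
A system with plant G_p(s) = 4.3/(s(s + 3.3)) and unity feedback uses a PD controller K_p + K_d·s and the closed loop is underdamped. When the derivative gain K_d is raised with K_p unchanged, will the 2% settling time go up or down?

decrease

Characteristic equation s² + (3.3 + 4.3K_d)s + 4.3K_p = 0: raising K_d increases ζω_n = (3.3+4.3K_d)/2 while the loop stays underdamped, so T_s ≈ 4/(ζω_n) decreases.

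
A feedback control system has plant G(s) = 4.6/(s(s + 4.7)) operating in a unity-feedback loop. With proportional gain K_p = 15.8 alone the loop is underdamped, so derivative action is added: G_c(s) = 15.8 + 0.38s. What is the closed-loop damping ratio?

ζ = 0.378

Forward path: (15.8 + 0.38s)·4.6/(s(s+4.7)). The closed-loop characteristic equation is s² + (4.7 + 4.6·0.38)s + 4.6·15.8 = 0.
That is s² + 6.448s + 72.68 = 0, so ω_n = 8.525 rad/s and ζ = 6.448/(2·8.525) = 0.3782.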